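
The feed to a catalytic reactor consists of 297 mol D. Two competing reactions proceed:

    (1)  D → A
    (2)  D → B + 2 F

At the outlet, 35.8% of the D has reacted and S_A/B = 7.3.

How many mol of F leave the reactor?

25.6 mol

Conversion of D: D consumed = 0.358 × 297 = 106.3 mol = 1ξ₁ + 1ξ₂.
Selectivity: 1ξ₁ / (1ξ₂) = 7.3 → ξ₁ = 7.3 ξ₂.
Substitute: (1·7.3 + 1) ξ₂ = 106.3 → ξ₂ = 12.81 mol, ξ₁ = 93.52 mol.
Outlet amounts (n = n₀ + Σ ν·ξ):
  D: 297 − 1(93.52) − 1(12.81) = 190.7
  A: 0 + 1(93.52) = 93.52
  B: 0 + 1(12.81) = 12.81
  F: 0 + 2(12.81) = 25.62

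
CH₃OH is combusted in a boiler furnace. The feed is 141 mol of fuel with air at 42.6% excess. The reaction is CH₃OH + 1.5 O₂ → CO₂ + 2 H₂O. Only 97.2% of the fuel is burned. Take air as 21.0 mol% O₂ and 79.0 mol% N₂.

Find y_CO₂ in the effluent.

Stoichiometric O₂ = 1.5 × 141 = 211.5 mol; O₂ fed = 211.5 × 1.426 = 301.6 mol.
N₂ fed = 301.6 × 79/21 = 1135 mol.
Fuel reacted = 0.972 × 141 → ξ = 137.1 mol.
Outlet (n = n₀ + ν ξ):
  CH₃OH: 141 − 1(137.1) = 3.948
  O₂: 301.6 − 1.5(137.1) = 96.02
  N₂: 1135 (inert)
  CO₂: 0 + 1(137.1) = 137.1
  H₂O: 0 + 2(137.1) = 274.1
Total out = 1646 mol; y_CO₂ = 137.1 / 1646 = 0.08328.

0.0833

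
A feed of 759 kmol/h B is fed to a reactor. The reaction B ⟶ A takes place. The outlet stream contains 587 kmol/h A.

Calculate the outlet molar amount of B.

For A: n = n₀ + 1ξ → 587 = 0 + 1ξ, giving ξ = 587 kmol/h.
Outlet amounts (n = n₀ + ν ξ):
  B: 759 − 1(587) = 172
  A: 0 + 1(587) = 587

172 kmol/h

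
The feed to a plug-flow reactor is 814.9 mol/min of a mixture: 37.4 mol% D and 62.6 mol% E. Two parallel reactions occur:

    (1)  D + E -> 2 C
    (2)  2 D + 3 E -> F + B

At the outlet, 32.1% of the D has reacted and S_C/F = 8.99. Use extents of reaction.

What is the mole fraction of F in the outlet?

Conversion of D: D consumed = 0.321 × 304.8 = 97.83 mol/min = 1ξ₁ + 2ξ₂.
Selectivity: 2ξ₁ / (1ξ₂) = 8.99 → ξ₁ = 4.495 ξ₂.
Substitute: (1·4.495 + 2) ξ₂ = 97.83 → ξ₂ = 15.06 mol/min, ξ₁ = 67.71 mol/min.
Outlet amounts (n = n₀ + Σ ν·ξ):
  D: 304.8 − 1(67.71) − 2(15.06) = 206.9
  E: 510.1 − 1(67.71) − 3(15.06) = 397.2
  C: 0 + 2(67.71) = 135.4
  F: 0 + 1(15.06) = 15.06
  B: 0 + 1(15.06) = 15.06
Total out = 769.7 mol/min; y_F = 15.06 / 769.7 = 0.01957.

0.0196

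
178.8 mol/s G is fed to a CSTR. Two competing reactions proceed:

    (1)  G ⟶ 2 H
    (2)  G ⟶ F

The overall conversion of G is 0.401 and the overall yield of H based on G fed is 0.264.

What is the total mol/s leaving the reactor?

Yield of H: 2ξ₁ / 178.8 = 0.264 → ξ₁ = 23.6 mol/s.
Conversion of G: 1ξ₁ + 1ξ₂ = 0.401 × 178.8 = 71.7 → ξ₂ = 48.1 mol/s.
Outlet amounts (n = n₀ + Σ ν·ξ):
  G: 178.8 − 1(23.6) − 1(48.1) = 107.1
  H: 0 + 2(23.6) = 47.2
  F: 0 + 1(48.1) = 48.1
Total out = 107.1 + 47.2 + 48.1 = 202.4 mol/s.

202 mol/s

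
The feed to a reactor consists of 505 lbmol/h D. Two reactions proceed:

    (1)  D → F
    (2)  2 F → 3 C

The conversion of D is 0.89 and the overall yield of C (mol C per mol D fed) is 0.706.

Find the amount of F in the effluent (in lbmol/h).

212 lbmol/h

Conversion of D: D consumed = 1ξ₁ = 0.89 × 505 → ξ₁ = 449.4 lbmol/h.
Yield of C: 3ξ₂ / 505 = 0.706 → ξ₂ = 118.8 lbmol/h.
Outlet amounts (n = n₀ + Σ ν·ξ):
  D: 505 − 1(449.4) = 55.55
  F: 0 + 1(449.4) − 2(118.8) = 211.8
  C: 0 + 3(118.8) = 356.5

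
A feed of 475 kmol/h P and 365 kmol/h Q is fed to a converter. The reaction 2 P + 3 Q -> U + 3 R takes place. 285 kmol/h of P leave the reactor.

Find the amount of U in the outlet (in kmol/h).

For P: n = n₀ − 2ξ → 285 = 475 − 2ξ, giving ξ = 95 kmol/h.
Outlet amounts (n = n₀ + ν ξ):
  P: 475 − 2(95) = 285
  Q: 365 − 3(95) = 80
  U: 0 + 1(95) = 95
  R: 0 + 3(95) = 285

95 kmol/h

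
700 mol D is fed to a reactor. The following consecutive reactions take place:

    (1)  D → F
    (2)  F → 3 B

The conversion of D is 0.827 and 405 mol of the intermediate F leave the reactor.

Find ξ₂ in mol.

Conversion of D: D consumed = 1ξ₁ = 0.827 × 700 → ξ₁ = 578.9 mol.
F balance: n_F = 0 + 1ξ₁ − 1ξ₂ = 405 → ξ₂ = (1·578.9 − 405)/1 = 173.9 mol.
Outlet amounts (n = n₀ + Σ ν·ξ):
  D: 700 − 1(578.9) = 121.1
  F: 0 + 1(578.9) − 1(173.9) = 405
  B: 0 + 3(173.9) = 521.7

ξ₂ = 174 mol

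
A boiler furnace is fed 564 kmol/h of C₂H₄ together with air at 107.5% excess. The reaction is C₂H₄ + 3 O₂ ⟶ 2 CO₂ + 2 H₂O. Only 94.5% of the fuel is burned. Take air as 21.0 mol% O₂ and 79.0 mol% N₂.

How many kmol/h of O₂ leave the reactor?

Stoichiometric O₂ = 3 × 564 = 1692 kmol/h; O₂ fed = 1692 × 2.075 = 3511 kmol/h.
N₂ fed = 3511 × 79/21 = 13210 kmol/h.
Fuel reacted = 0.945 × 564 → ξ = 533 kmol/h.
Outlet (n = n₀ + ν ξ):
  C₂H₄: 564 − 1(533) = 31.02
  O₂: 3511 − 3(533) = 1912
  N₂: 13210 (inert)
  CO₂: 0 + 2(533) = 1066
  H₂O: 0 + 2(533) = 1066

1910 kmol/h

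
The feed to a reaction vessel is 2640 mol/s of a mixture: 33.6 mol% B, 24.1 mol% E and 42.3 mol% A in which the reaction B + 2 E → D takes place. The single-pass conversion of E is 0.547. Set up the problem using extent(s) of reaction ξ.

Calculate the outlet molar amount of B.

713 mol/s

E reacted = 0.547 × 636.2 = 348 mol/s; ν_E = −2, so ξ = 348/2 = 174 mol/s.
Outlet amounts (n = n₀ + ν ξ):
  B: 887 − 1(174) = 713
  E: 636.2 − 2(174) = 288.2
  D: 0 + 1(174) = 174
  A: 1117 (inert)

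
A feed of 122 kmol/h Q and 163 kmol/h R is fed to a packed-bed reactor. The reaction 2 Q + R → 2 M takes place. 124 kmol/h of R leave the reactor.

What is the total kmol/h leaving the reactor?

246 kmol/h

For R: n = n₀ − 1ξ → 124 = 163 − 1ξ, giving ξ = 39 kmol/h.
Outlet amounts (n = n₀ + ν ξ):
  Q: 122 − 2(39) = 44
  R: 163 − 1(39) = 124
  M: 0 + 2(39) = 78
Total out = 44 + 124 + 78 = 246 kmol/h.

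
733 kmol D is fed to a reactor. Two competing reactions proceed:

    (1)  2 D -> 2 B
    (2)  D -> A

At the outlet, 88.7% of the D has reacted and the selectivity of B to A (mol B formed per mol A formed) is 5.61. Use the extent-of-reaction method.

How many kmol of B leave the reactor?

Conversion of D: D consumed = 0.887 × 733 = 650.2 kmol = 2ξ₁ + 1ξ₂.
Selectivity: 2ξ₁ / (1ξ₂) = 5.61 → ξ₁ = 2.805 ξ₂.
Substitute: (2·2.805 + 1) ξ₂ = 650.2 → ξ₂ = 98.36 kmol, ξ₁ = 275.9 kmol.
Outlet amounts (n = n₀ + Σ ν·ξ):
  D: 733 − 2(275.9) − 1(98.36) = 82.83
  B: 0 + 2(275.9) = 551.8
  A: 0 + 1(98.36) = 98.36

552 kmol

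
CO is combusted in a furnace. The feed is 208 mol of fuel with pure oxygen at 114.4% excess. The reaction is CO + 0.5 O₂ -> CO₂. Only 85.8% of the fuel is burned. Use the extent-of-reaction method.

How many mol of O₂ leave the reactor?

Stoichiometric O₂ = 0.5 × 208 = 104 mol; O₂ fed = 104 × 2.144 = 223 mol.
Fuel reacted = 0.858 × 208 → ξ = 178.5 mol.
Outlet (n = n₀ + ν ξ):
  CO: 208 − 1(178.5) = 29.54
  O₂: 223 − 0.5(178.5) = 133.7
  CO₂: 0 + 1(178.5) = 178.5

134 mol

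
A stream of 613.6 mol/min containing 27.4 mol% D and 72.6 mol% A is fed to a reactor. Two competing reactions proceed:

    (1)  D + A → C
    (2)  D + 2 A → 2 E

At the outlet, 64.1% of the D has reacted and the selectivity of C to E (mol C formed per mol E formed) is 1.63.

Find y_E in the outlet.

0.1

Conversion of D: D consumed = 0.641 × 168.1 = 107.8 mol/min = 1ξ₁ + 1ξ₂.
Selectivity: 1ξ₁ / (2ξ₂) = 1.63 → ξ₁ = 3.26 ξ₂.
Substitute: (1·3.26 + 1) ξ₂ = 107.8 → ξ₂ = 25.3 mol/min, ξ₁ = 82.47 mol/min.
Outlet amounts (n = n₀ + Σ ν·ξ):
  D: 168.1 − 1(82.47) − 1(25.3) = 60.36
  A: 445.5 − 1(82.47) − 2(25.3) = 312.4
  C: 0 + 1(82.47) = 82.47
  E: 0 + 2(25.3) = 50.6
Total out = 505.8 mol/min; y_E = 50.6 / 505.8 = 0.1.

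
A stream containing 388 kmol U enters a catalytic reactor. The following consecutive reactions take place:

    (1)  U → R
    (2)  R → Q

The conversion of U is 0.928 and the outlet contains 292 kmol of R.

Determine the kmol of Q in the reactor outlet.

68.1 kmol

Conversion of U: U consumed = 1ξ₁ = 0.928 × 388 → ξ₁ = 360.1 kmol.
R balance: n_R = 0 + 1ξ₁ − 1ξ₂ = 292 → ξ₂ = (1·360.1 − 292)/1 = 68.06 kmol.
Outlet amounts (n = n₀ + Σ ν·ξ):
  U: 388 − 1(360.1) = 27.94
  R: 0 + 1(360.1) − 1(68.06) = 292
  Q: 0 + 1(68.06) = 68.06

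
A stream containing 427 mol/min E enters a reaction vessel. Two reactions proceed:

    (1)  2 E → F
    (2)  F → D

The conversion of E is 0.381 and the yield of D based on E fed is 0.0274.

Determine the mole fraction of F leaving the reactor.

0.201

Conversion of E: E consumed = 2ξ₁ = 0.381 × 427 → ξ₁ = 81.34 mol/min.
Yield of D: 1ξ₂ / 427 = 0.0274 → ξ₂ = 11.7 mol/min.
Outlet amounts (n = n₀ + Σ ν·ξ):
  E: 427 − 2(81.34) = 264.3
  F: 0 + 1(81.34) − 1(11.7) = 69.64
  D: 0 + 1(11.7) = 11.7
Total out = 345.7 mol/min; y_F = 69.64 / 345.7 = 0.2015.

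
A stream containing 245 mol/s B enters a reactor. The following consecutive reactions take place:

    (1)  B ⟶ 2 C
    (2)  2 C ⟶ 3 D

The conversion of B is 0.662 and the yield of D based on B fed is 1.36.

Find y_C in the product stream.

Conversion of B: B consumed = 1ξ₁ = 0.662 × 245 → ξ₁ = 162.2 mol/s.
Yield of D: 3ξ₂ / 245 = 1.36 → ξ₂ = 111.1 mol/s.
Outlet amounts (n = n₀ + Σ ν·ξ):
  B: 245 − 1(162.2) = 82.81
  C: 0 + 2(162.2) − 2(111.1) = 102.2
  D: 0 + 3(111.1) = 333.2
Total out = 518.3 mol/s; y_C = 102.2 / 518.3 = 0.1973.

0.197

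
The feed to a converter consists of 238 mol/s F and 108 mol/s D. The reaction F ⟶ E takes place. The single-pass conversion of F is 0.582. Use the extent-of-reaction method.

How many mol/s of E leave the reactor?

139 mol/s

F reacted = 0.582 × 238 = 138.5 mol/s; ν_F = −1, so ξ = 138.5/1 = 138.5 mol/s.
Outlet amounts (n = n₀ + ν ξ):
  F: 238 − 1(138.5) = 99.48
  E: 0 + 1(138.5) = 138.5
  D: 108 (inert)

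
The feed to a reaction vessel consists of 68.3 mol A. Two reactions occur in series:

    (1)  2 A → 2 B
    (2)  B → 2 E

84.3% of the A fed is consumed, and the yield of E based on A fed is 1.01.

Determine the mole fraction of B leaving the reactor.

Conversion of A: A consumed = 2ξ₁ = 0.843 × 68.3 → ξ₁ = 28.79 mol.
Yield of E: 2ξ₂ / 68.3 = 1.01 → ξ₂ = 34.49 mol.
Outlet amounts (n = n₀ + Σ ν·ξ):
  A: 68.3 − 2(28.79) = 10.72
  B: 0 + 2(28.79) − 1(34.49) = 23.09
  E: 0 + 2(34.49) = 68.98
Total out = 102.8 mol; y_B = 23.09 / 102.8 = 0.2246.

0.225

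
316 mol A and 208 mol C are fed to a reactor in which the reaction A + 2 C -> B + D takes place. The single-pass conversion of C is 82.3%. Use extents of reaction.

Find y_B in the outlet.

C reacted = 0.823 × 208 = 171.2 mol; ν_C = −2, so ξ = 171.2/2 = 85.59 mol.
Outlet amounts (n = n₀ + ν ξ):
  A: 316 − 1(85.59) = 230.4
  C: 208 − 2(85.59) = 36.82
  B: 0 + 1(85.59) = 85.59
  D: 0 + 1(85.59) = 85.59
Total out = 438.4 mol; y_B = 85.59 / 438.4 = 0.1952.

0.195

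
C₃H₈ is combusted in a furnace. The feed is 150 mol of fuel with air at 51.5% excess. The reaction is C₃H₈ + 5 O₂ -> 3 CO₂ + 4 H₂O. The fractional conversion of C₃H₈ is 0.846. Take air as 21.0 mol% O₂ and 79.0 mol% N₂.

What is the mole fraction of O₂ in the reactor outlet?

Stoichiometric O₂ = 5 × 150 = 750 mol; O₂ fed = 750 × 1.515 = 1136 mol.
N₂ fed = 1136 × 79/21 = 4274 mol.
Fuel reacted = 0.846 × 150 → ξ = 126.9 mol.
Outlet (n = n₀ + ν ξ):
  C₃H₈: 150 − 1(126.9) = 23.1
  O₂: 1136 − 5(126.9) = 501.8
  N₂: 4274 (inert)
  CO₂: 0 + 3(126.9) = 380.7
  H₂O: 0 + 4(126.9) = 507.6
Total out = 5688 mol; y_O₂ = 501.8 / 5688 = 0.08822.

0.0882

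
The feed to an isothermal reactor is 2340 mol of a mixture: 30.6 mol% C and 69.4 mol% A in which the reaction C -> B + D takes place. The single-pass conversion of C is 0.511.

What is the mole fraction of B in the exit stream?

C reacted = 0.511 × 716 = 365.9 mol; ν_C = −1, so ξ = 365.9/1 = 365.9 mol.
Outlet amounts (n = n₀ + ν ξ):
  C: 716 − 1(365.9) = 350.1
  B: 0 + 1(365.9) = 365.9
  D: 0 + 1(365.9) = 365.9
  A: 1624 (inert)
Total out = 2706 mol; y_B = 365.9 / 2706 = 0.1352.

0.135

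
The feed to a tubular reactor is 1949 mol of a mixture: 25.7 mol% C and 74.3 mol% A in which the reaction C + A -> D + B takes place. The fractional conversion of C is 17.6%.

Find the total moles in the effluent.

C reacted = 0.176 × 500.9 = 88.16 mol; ν_C = −1, so ξ = 88.16/1 = 88.16 mol.
Outlet amounts (n = n₀ + ν ξ):
  C: 500.9 − 1(88.16) = 412.7
  A: 1448 − 1(88.16) = 1360
  D: 0 + 1(88.16) = 88.16
  B: 0 + 1(88.16) = 88.16
Total out = 412.7 + 1360 + 88.16 + 88.16 = 1949 mol.

1950 mol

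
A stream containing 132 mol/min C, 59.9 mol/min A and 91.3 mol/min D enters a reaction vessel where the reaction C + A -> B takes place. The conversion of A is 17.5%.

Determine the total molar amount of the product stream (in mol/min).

A reacted = 0.175 × 59.9 = 10.48 mol/min; ν_A = −1, so ξ = 10.48/1 = 10.48 mol/min.
Outlet amounts (n = n₀ + ν ξ):
  C: 132 − 1(10.48) = 121.5
  A: 59.9 − 1(10.48) = 49.42
  B: 0 + 1(10.48) = 10.48
  D: 91.3 (inert)
Total out = 121.5 + 49.42 + 10.48 + 91.3 = 272.7 mol/min.

273 mol/min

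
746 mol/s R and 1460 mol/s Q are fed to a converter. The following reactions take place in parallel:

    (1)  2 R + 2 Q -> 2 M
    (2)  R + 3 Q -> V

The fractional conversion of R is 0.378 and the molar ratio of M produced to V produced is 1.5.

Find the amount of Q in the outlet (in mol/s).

952 mol/s

Conversion of R: R consumed = 0.378 × 746 = 282 mol/s = 2ξ₁ + 1ξ₂.
Selectivity: 2ξ₁ / (1ξ₂) = 1.5 → ξ₁ = 0.75 ξ₂.
Substitute: (2·0.75 + 1) ξ₂ = 282 → ξ₂ = 112.8 mol/s, ξ₁ = 84.6 mol/s.
Outlet amounts (n = n₀ + Σ ν·ξ):
  R: 746 − 2(84.6) − 1(112.8) = 464
  Q: 1460 − 2(84.6) − 3(112.8) = 952.4
  M: 0 + 2(84.6) = 169.2
  V: 0 + 1(112.8) = 112.8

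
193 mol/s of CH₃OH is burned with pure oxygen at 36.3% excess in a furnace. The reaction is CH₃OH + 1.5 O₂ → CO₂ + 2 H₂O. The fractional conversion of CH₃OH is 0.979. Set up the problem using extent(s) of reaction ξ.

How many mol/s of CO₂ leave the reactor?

189 mol/s

Stoichiometric O₂ = 1.5 × 193 = 289.5 mol/s; O₂ fed = 289.5 × 1.363 = 394.6 mol/s.
Fuel reacted = 0.979 × 193 → ξ = 188.9 mol/s.
Outlet (n = n₀ + ν ξ):
  CH₃OH: 193 − 1(188.9) = 4.053
  O₂: 394.6 − 1.5(188.9) = 111.2
  CO₂: 0 + 1(188.9) = 188.9
  H₂O: 0 + 2(188.9) = 377.9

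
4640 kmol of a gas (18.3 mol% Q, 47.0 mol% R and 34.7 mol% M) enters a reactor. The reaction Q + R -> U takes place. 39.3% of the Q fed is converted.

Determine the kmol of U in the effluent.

Q reacted = 0.393 × 849.1 = 333.7 kmol; ν_Q = −1, so ξ = 333.7/1 = 333.7 kmol.
Outlet amounts (n = n₀ + ν ξ):
  Q: 849.1 − 1(333.7) = 515.4
  R: 2181 − 1(333.7) = 1847
  U: 0 + 1(333.7) = 333.7
  M: 1610 (inert)

334 kmol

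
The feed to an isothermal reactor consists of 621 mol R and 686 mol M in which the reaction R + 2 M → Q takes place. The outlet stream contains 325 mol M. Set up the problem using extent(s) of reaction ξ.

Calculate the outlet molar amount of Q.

180 mol

For M: n = n₀ − 2ξ → 325 = 686 − 2ξ, giving ξ = 180.5 mol.
Outlet amounts (n = n₀ + ν ξ):
  R: 621 − 1(180.5) = 440.5
  M: 686 − 2(180.5) = 325
  Q: 0 + 1(180.5) = 180.5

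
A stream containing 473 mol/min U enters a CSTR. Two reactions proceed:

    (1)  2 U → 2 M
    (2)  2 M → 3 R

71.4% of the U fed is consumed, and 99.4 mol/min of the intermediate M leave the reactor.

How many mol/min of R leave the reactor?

357 mol/min

Conversion of U: U consumed = 2ξ₁ = 0.714 × 473 → ξ₁ = 168.9 mol/min.
M balance: n_M = 0 + 2ξ₁ − 2ξ₂ = 99.4 → ξ₂ = (2·168.9 − 99.4)/2 = 119.2 mol/min.
Outlet amounts (n = n₀ + Σ ν·ξ):
  U: 473 − 2(168.9) = 135.3
  M: 0 + 2(168.9) − 2(119.2) = 99.4
  R: 0 + 3(119.2) = 357.5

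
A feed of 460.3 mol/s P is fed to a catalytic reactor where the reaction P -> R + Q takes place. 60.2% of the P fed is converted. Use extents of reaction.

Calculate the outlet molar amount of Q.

P reacted = 0.602 × 460.3 = 277.1 mol/s; ν_P = −1, so ξ = 277.1/1 = 277.1 mol/s.
Outlet amounts (n = n₀ + ν ξ):
  P: 460.3 − 1(277.1) = 183.2
  R: 0 + 1(277.1) = 277.1
  Q: 0 + 1(277.1) = 277.1

277 mol/s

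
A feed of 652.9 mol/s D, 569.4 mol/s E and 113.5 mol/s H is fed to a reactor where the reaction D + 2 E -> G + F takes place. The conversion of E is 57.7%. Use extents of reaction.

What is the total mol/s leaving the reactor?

1170 mol/s

E reacted = 0.577 × 569.4 = 328.5 mol/s; ν_E = −2, so ξ = 328.5/2 = 164.3 mol/s.
Outlet amounts (n = n₀ + ν ξ):
  D: 652.9 − 1(164.3) = 488.6
  E: 569.4 − 2(164.3) = 240.9
  G: 0 + 1(164.3) = 164.3
  F: 0 + 1(164.3) = 164.3
  H: 113.5 (inert)
Total out = 488.6 + 240.9 + 164.3 + 164.3 + 113.5 = 1172 mol/s.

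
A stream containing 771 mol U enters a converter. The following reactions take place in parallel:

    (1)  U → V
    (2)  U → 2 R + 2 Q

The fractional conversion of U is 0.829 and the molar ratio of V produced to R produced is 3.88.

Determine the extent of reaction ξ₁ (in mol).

Conversion of U: U consumed = 0.829 × 771 = 639.2 mol = 1ξ₁ + 1ξ₂.
Selectivity: 1ξ₁ / (2ξ₂) = 3.88 → ξ₁ = 7.76 ξ₂.
Substitute: (1·7.76 + 1) ξ₂ = 639.2 → ξ₂ = 72.96 mol, ξ₁ = 566.2 mol.
Outlet amounts (n = n₀ + Σ ν·ξ):
  U: 771 − 1(566.2) − 1(72.96) = 131.8
  V: 0 + 1(566.2) = 566.2
  R: 0 + 2(72.96) = 145.9
  Q: 0 + 2(72.96) = 145.9

ξ₁ = 566 mol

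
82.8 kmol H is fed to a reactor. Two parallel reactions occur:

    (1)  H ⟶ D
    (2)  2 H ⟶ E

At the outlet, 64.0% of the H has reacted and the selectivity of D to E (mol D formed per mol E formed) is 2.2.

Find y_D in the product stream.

0.396

Conversion of H: H consumed = 0.64 × 82.8 = 52.99 kmol = 1ξ₁ + 2ξ₂.
Selectivity: 1ξ₁ / (1ξ₂) = 2.2 → ξ₁ = 2.2 ξ₂.
Substitute: (1·2.2 + 2) ξ₂ = 52.99 → ξ₂ = 12.62 kmol, ξ₁ = 27.76 kmol.
Outlet amounts (n = n₀ + Σ ν·ξ):
  H: 82.8 − 1(27.76) − 2(12.62) = 29.81
  D: 0 + 1(27.76) = 27.76
  E: 0 + 1(12.62) = 12.62
Total out = 70.18 kmol; y_D = 27.76 / 70.18 = 0.3955.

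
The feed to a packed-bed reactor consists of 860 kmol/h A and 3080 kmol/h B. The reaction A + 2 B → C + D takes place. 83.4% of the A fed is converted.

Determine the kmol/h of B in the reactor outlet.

A reacted = 0.834 × 860 = 717.2 kmol/h; ν_A = −1, so ξ = 717.2/1 = 717.2 kmol/h.
Outlet amounts (n = n₀ + ν ξ):
  A: 860 − 1(717.2) = 142.8
  B: 3080 − 2(717.2) = 1646
  C: 0 + 1(717.2) = 717.2
  D: 0 + 1(717.2) = 717.2

1650 kmol/h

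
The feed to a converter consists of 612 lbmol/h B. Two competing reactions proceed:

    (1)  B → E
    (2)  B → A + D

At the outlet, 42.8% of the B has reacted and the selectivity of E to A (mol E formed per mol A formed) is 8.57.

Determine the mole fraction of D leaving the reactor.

0.0428

Conversion of B: B consumed = 0.428 × 612 = 261.9 lbmol/h = 1ξ₁ + 1ξ₂.
Selectivity: 1ξ₁ / (1ξ₂) = 8.57 → ξ₁ = 8.57 ξ₂.
Substitute: (1·8.57 + 1) ξ₂ = 261.9 → ξ₂ = 27.37 lbmol/h, ξ₁ = 234.6 lbmol/h.
Outlet amounts (n = n₀ + Σ ν·ξ):
  B: 612 − 1(234.6) − 1(27.37) = 350.1
  E: 0 + 1(234.6) = 234.6
  A: 0 + 1(27.37) = 27.37
  D: 0 + 1(27.37) = 27.37
Total out = 639.4 lbmol/h; y_D = 27.37 / 639.4 = 0.04281.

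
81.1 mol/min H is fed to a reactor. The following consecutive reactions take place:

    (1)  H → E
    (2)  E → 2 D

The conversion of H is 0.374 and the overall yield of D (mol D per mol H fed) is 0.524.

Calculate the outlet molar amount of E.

Conversion of H: H consumed = 1ξ₁ = 0.374 × 81.1 → ξ₁ = 30.33 mol/min.
Yield of D: 2ξ₂ / 81.1 = 0.524 → ξ₂ = 21.25 mol/min.
Outlet amounts (n = n₀ + Σ ν·ξ):
  H: 81.1 − 1(30.33) = 50.77
  E: 0 + 1(30.33) − 1(21.25) = 9.083
  D: 0 + 2(21.25) = 42.5

9.08 mol/min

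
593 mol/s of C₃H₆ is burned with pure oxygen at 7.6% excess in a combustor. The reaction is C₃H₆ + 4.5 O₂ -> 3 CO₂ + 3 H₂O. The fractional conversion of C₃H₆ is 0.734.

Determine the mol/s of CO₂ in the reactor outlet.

1310 mol/s

Stoichiometric O₂ = 4.5 × 593 = 2668 mol/s; O₂ fed = 2668 × 1.076 = 2871 mol/s.
Fuel reacted = 0.734 × 593 → ξ = 435.3 mol/s.
Outlet (n = n₀ + ν ξ):
  C₃H₆: 593 − 1(435.3) = 157.7
  O₂: 2871 − 4.5(435.3) = 912.6
  CO₂: 0 + 3(435.3) = 1306
  H₂O: 0 + 3(435.3) = 1306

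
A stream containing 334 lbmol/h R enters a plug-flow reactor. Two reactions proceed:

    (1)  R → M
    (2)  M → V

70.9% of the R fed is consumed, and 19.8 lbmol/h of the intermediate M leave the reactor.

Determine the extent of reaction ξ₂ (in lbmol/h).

ξ₂ = 217 lbmol/h

Conversion of R: R consumed = 1ξ₁ = 0.709 × 334 → ξ₁ = 236.8 lbmol/h.
M balance: n_M = 0 + 1ξ₁ − 1ξ₂ = 19.8 → ξ₂ = (1·236.8 − 19.8)/1 = 217 lbmol/h.
Outlet amounts (n = n₀ + Σ ν·ξ):
  R: 334 − 1(236.8) = 97.19
  M: 0 + 1(236.8) − 1(217) = 19.8
  V: 0 + 1(217) = 217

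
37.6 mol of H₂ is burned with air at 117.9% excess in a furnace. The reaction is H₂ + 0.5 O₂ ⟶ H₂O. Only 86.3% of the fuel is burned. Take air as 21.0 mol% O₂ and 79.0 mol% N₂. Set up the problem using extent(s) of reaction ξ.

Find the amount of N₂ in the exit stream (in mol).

154 mol

Stoichiometric O₂ = 0.5 × 37.6 = 18.8 mol; O₂ fed = 18.8 × 2.179 = 40.97 mol.
N₂ fed = 40.97 × 79/21 = 154.1 mol.
Fuel reacted = 0.863 × 37.6 → ξ = 32.45 mol.
Outlet (n = n₀ + ν ξ):
  H₂: 37.6 − 1(32.45) = 5.151
  O₂: 40.97 − 0.5(32.45) = 24.74
  N₂: 154.1 (inert)
  H₂O: 0 + 1(32.45) = 32.45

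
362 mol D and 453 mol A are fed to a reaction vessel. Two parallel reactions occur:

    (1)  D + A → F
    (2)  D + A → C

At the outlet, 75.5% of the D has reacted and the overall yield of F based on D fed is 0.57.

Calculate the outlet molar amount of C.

Yield of F: 1ξ₁ / 362 = 0.57 → ξ₁ = 206.3 mol.
Conversion of D: 1ξ₁ + 1ξ₂ = 0.755 × 362 = 273.3 → ξ₂ = 66.97 mol.
Outlet amounts (n = n₀ + Σ ν·ξ):
  D: 362 − 1(206.3) − 1(66.97) = 88.69
  A: 453 − 1(206.3) − 1(66.97) = 179.7
  F: 0 + 1(206.3) = 206.3
  C: 0 + 1(66.97) = 66.97

67 mol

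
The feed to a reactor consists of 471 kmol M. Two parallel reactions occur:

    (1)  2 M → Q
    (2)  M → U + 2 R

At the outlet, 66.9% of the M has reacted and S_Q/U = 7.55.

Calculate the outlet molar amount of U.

Conversion of M: M consumed = 0.669 × 471 = 315.1 kmol = 2ξ₁ + 1ξ₂.
Selectivity: 1ξ₁ / (1ξ₂) = 7.55 → ξ₁ = 7.55 ξ₂.
Substitute: (2·7.55 + 1) ξ₂ = 315.1 → ξ₂ = 19.57 kmol, ξ₁ = 147.8 kmol.
Outlet amounts (n = n₀ + Σ ν·ξ):
  M: 471 − 2(147.8) − 1(19.57) = 155.9
  Q: 0 + 1(147.8) = 147.8
  U: 0 + 1(19.57) = 19.57
  R: 0 + 2(19.57) = 39.14

19.6 kmol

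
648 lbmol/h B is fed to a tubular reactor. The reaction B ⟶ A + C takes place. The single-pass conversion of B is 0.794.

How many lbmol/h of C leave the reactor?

B reacted = 0.794 × 648 = 514.5 lbmol/h; ν_B = −1, so ξ = 514.5/1 = 514.5 lbmol/h.
Outlet amounts (n = n₀ + ν ξ):
  B: 648 − 1(514.5) = 133.5
  A: 0 + 1(514.5) = 514.5
  C: 0 + 1(514.5) = 514.5

515 lbmol/h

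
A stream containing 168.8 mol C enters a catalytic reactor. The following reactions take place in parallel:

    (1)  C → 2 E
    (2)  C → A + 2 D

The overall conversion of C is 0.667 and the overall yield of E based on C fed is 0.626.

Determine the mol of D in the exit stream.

120 mol

Yield of E: 2ξ₁ / 168.8 = 0.626 → ξ₁ = 52.83 mol.
Conversion of C: 1ξ₁ + 1ξ₂ = 0.667 × 168.8 = 112.6 → ξ₂ = 59.76 mol.
Outlet amounts (n = n₀ + Σ ν·ξ):
  C: 168.8 − 1(52.83) − 1(59.76) = 56.21
  E: 0 + 2(52.83) = 105.7
  A: 0 + 1(59.76) = 59.76
  D: 0 + 2(59.76) = 119.5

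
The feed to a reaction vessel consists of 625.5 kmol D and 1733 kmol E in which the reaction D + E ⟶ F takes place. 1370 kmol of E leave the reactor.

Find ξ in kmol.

ξ = 363 kmol

For E: n = n₀ − 1ξ → 1370 = 1733 − 1ξ, giving ξ = 363 kmol.
Outlet amounts (n = n₀ + ν ξ):
  D: 625.5 − 1(363) = 262.5
  E: 1733 − 1(363) = 1370
  F: 0 + 1(363) = 363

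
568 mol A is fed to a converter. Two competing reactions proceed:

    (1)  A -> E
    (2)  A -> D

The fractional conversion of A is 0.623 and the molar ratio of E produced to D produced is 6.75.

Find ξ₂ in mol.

ξ₂ = 45.7 mol

Conversion of A: A consumed = 0.623 × 568 = 353.9 mol = 1ξ₁ + 1ξ₂.
Selectivity: 1ξ₁ / (1ξ₂) = 6.75 → ξ₁ = 6.75 ξ₂.
Substitute: (1·6.75 + 1) ξ₂ = 353.9 → ξ₂ = 45.66 mol, ξ₁ = 308.2 mol.
Outlet amounts (n = n₀ + Σ ν·ξ):
  A: 568 − 1(308.2) − 1(45.66) = 214.1
  E: 0 + 1(308.2) = 308.2
  D: 0 + 1(45.66) = 45.66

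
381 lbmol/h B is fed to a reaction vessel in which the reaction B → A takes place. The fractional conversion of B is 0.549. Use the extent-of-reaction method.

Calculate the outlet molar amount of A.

209 lbmol/h

B reacted = 0.549 × 381 = 209.2 lbmol/h; ν_B = −1, so ξ = 209.2/1 = 209.2 lbmol/h.
Outlet amounts (n = n₀ + ν ξ):
  B: 381 − 1(209.2) = 171.8
  A: 0 + 1(209.2) = 209.2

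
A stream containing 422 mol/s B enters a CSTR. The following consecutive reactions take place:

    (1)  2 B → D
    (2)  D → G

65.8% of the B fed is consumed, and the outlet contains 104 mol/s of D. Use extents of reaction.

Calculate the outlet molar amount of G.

Conversion of B: B consumed = 2ξ₁ = 0.658 × 422 → ξ₁ = 138.8 mol/s.
D balance: n_D = 0 + 1ξ₁ − 1ξ₂ = 104 → ξ₂ = (1·138.8 − 104)/1 = 34.84 mol/s.
Outlet amounts (n = n₀ + Σ ν·ξ):
  B: 422 − 2(138.8) = 144.3
  D: 0 + 1(138.8) − 1(34.84) = 104
  G: 0 + 1(34.84) = 34.84

34.8 mol/s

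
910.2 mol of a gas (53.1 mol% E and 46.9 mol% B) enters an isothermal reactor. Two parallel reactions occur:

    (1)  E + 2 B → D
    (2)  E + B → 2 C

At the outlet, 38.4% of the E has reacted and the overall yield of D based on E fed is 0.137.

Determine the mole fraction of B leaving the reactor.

0.225

Yield of D: 1ξ₁ / 483.3 = 0.137 → ξ₁ = 66.21 mol.
Conversion of E: 1ξ₁ + 1ξ₂ = 0.384 × 483.3 = 185.6 → ξ₂ = 119.4 mol.
Outlet amounts (n = n₀ + Σ ν·ξ):
  E: 483.3 − 1(66.21) − 1(119.4) = 297.7
  B: 426.9 − 2(66.21) − 1(119.4) = 175.1
  D: 0 + 1(66.21) = 66.21
  C: 0 + 2(119.4) = 238.8
Total out = 777.8 mol; y_B = 175.1 / 777.8 = 0.2251.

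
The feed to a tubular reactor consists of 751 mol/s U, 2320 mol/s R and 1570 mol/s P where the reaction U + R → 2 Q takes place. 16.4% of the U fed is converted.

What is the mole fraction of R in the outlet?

0.473

U reacted = 0.164 × 751 = 123.2 mol/s; ν_U = −1, so ξ = 123.2/1 = 123.2 mol/s.
Outlet amounts (n = n₀ + ν ξ):
  U: 751 − 1(123.2) = 627.8
  R: 2320 − 1(123.2) = 2197
  Q: 0 + 2(123.2) = 246.3
  P: 1570 (inert)
Total out = 4641 mol/s; y_R = 2197 / 4641 = 0.4734.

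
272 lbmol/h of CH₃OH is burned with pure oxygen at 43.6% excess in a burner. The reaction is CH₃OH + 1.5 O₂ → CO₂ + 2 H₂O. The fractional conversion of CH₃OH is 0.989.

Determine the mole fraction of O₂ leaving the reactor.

Stoichiometric O₂ = 1.5 × 272 = 408 lbmol/h; O₂ fed = 408 × 1.436 = 585.9 lbmol/h.
Fuel reacted = 0.989 × 272 → ξ = 269 lbmol/h.
Outlet (n = n₀ + ν ξ):
  CH₃OH: 272 − 1(269) = 2.992
  O₂: 585.9 − 1.5(269) = 182.4
  CO₂: 0 + 1(269) = 269
  H₂O: 0 + 2(269) = 538
Total out = 992.4 lbmol/h; y_O₂ = 182.4 / 992.4 = 0.1838.

0.184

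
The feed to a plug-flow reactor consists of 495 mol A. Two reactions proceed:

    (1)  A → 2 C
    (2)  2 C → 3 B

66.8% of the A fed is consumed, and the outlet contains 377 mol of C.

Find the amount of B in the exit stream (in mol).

426 mol

Conversion of A: A consumed = 1ξ₁ = 0.668 × 495 → ξ₁ = 330.7 mol.
C balance: n_C = 0 + 2ξ₁ − 2ξ₂ = 377 → ξ₂ = (2·330.7 − 377)/2 = 142.2 mol.
Outlet amounts (n = n₀ + Σ ν·ξ):
  A: 495 − 1(330.7) = 164.3
  C: 0 + 2(330.7) − 2(142.2) = 377
  B: 0 + 3(142.2) = 426.5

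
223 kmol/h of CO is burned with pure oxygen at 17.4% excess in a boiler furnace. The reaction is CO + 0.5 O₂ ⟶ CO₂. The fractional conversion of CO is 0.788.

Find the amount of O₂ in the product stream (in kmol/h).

43 kmol/h

Stoichiometric O₂ = 0.5 × 223 = 111.5 kmol/h; O₂ fed = 111.5 × 1.174 = 130.9 kmol/h.
Fuel reacted = 0.788 × 223 → ξ = 175.7 kmol/h.
Outlet (n = n₀ + ν ξ):
  CO: 223 − 1(175.7) = 47.28
  O₂: 130.9 − 0.5(175.7) = 43.04
  CO₂: 0 + 1(175.7) = 175.7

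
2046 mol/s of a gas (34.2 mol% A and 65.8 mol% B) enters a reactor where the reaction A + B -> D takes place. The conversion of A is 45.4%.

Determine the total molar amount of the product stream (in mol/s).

A reacted = 0.454 × 699.7 = 317.7 mol/s; ν_A = −1, so ξ = 317.7/1 = 317.7 mol/s.
Outlet amounts (n = n₀ + ν ξ):
  A: 699.7 − 1(317.7) = 382.1
  B: 1346 − 1(317.7) = 1029
  D: 0 + 1(317.7) = 317.7
Total out = 382.1 + 1029 + 317.7 = 1728 mol/s.

1730 mol/s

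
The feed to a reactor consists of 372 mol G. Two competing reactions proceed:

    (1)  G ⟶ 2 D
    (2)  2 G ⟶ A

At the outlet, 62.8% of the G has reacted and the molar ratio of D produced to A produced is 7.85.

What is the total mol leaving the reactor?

487 mol

Conversion of G: G consumed = 0.628 × 372 = 233.6 mol = 1ξ₁ + 2ξ₂.
Selectivity: 2ξ₁ / (1ξ₂) = 7.85 → ξ₁ = 3.925 ξ₂.
Substitute: (1·3.925 + 2) ξ₂ = 233.6 → ξ₂ = 39.43 mol, ξ₁ = 154.8 mol.
Outlet amounts (n = n₀ + Σ ν·ξ):
  G: 372 − 1(154.8) − 2(39.43) = 138.4
  D: 0 + 2(154.8) = 309.5
  A: 0 + 1(39.43) = 39.43
Total out = 138.4 + 309.5 + 39.43 = 487.3 mol.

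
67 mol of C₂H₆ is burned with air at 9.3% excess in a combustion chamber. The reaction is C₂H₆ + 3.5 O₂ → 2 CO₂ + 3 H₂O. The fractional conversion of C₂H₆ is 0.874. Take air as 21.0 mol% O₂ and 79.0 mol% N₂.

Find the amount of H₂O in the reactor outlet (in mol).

Stoichiometric O₂ = 3.5 × 67 = 234.5 mol; O₂ fed = 234.5 × 1.093 = 256.3 mol.
N₂ fed = 256.3 × 79/21 = 964.2 mol.
Fuel reacted = 0.874 × 67 → ξ = 58.56 mol.
Outlet (n = n₀ + ν ξ):
  C₂H₆: 67 − 1(58.56) = 8.442
  O₂: 256.3 − 3.5(58.56) = 51.36
  N₂: 964.2 (inert)
  CO₂: 0 + 2(58.56) = 117.1
  H₂O: 0 + 3(58.56) = 175.7

176 mol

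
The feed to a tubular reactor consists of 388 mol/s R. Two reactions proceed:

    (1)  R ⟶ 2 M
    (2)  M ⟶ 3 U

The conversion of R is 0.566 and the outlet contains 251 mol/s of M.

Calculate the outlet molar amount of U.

Conversion of R: R consumed = 1ξ₁ = 0.566 × 388 → ξ₁ = 219.6 mol/s.
M balance: n_M = 0 + 2ξ₁ − 1ξ₂ = 251 → ξ₂ = (2·219.6 − 251)/1 = 188.2 mol/s.
Outlet amounts (n = n₀ + Σ ν·ξ):
  R: 388 − 1(219.6) = 168.4
  M: 0 + 2(219.6) − 1(188.2) = 251
  U: 0 + 3(188.2) = 564.6

565 mol/s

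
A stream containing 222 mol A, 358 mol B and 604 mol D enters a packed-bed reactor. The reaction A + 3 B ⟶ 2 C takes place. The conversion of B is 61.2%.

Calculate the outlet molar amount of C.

B reacted = 0.612 × 358 = 219.1 mol; ν_B = −3, so ξ = 219.1/3 = 73.03 mol.
Outlet amounts (n = n₀ + ν ξ):
  A: 222 − 1(73.03) = 149
  B: 358 − 3(73.03) = 138.9
  C: 0 + 2(73.03) = 146.1
  D: 604 (inert)

146 mol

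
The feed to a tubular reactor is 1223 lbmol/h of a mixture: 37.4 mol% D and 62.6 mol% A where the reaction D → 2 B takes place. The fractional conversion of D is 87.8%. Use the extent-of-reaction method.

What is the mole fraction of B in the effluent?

0.494

D reacted = 0.878 × 457.4 = 401.6 lbmol/h; ν_D = −1, so ξ = 401.6/1 = 401.6 lbmol/h.
Outlet amounts (n = n₀ + ν ξ):
  D: 457.4 − 1(401.6) = 55.8
  B: 0 + 2(401.6) = 803.2
  A: 765.6 (inert)
Total out = 1625 lbmol/h; y_B = 803.2 / 1625 = 0.4944.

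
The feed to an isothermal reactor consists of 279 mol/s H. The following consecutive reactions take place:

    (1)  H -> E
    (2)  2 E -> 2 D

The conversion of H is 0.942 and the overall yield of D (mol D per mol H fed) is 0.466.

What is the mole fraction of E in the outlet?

Conversion of H: H consumed = 1ξ₁ = 0.942 × 279 → ξ₁ = 262.8 mol/s.
Yield of D: 2ξ₂ / 279 = 0.466 → ξ₂ = 65.01 mol/s.
Outlet amounts (n = n₀ + Σ ν·ξ):
  H: 279 − 1(262.8) = 16.18
  E: 0 + 1(262.8) − 2(65.01) = 132.8
  D: 0 + 2(65.01) = 130
Total out = 279 mol/s; y_E = 132.8 / 279 = 0.476.

0.476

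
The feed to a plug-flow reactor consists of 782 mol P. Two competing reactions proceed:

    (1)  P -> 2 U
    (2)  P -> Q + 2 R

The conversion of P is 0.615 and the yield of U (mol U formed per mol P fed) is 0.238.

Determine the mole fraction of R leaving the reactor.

0.47

Yield of U: 2ξ₁ / 782 = 0.238 → ξ₁ = 93.06 mol.
Conversion of P: 1ξ₁ + 1ξ₂ = 0.615 × 782 = 480.9 → ξ₂ = 387.9 mol.
Outlet amounts (n = n₀ + Σ ν·ξ):
  P: 782 − 1(93.06) − 1(387.9) = 301.1
  U: 0 + 2(93.06) = 186.1
  Q: 0 + 1(387.9) = 387.9
  R: 0 + 2(387.9) = 775.7
Total out = 1651 mol; y_R = 775.7 / 1651 = 0.4699.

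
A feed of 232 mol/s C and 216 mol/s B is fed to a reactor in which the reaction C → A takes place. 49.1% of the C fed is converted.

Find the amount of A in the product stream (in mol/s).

C reacted = 0.491 × 232 = 113.9 mol/s; ν_C = −1, so ξ = 113.9/1 = 113.9 mol/s.
Outlet amounts (n = n₀ + ν ξ):
  C: 232 − 1(113.9) = 118.1
  A: 0 + 1(113.9) = 113.9
  B: 216 (inert)

114 mol/s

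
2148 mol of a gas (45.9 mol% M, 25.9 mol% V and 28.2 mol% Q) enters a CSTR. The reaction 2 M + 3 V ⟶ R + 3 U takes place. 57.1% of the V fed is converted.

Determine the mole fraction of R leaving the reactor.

V reacted = 0.571 × 556.3 = 317.7 mol; ν_V = −3, so ξ = 317.7/3 = 105.9 mol.
Outlet amounts (n = n₀ + ν ξ):
  M: 985.9 − 2(105.9) = 774.2
  V: 556.3 − 3(105.9) = 238.7
  R: 0 + 1(105.9) = 105.9
  U: 0 + 3(105.9) = 317.7
  Q: 605.7 (inert)
Total out = 2042 mol; y_R = 105.9 / 2042 = 0.05185.

0.0519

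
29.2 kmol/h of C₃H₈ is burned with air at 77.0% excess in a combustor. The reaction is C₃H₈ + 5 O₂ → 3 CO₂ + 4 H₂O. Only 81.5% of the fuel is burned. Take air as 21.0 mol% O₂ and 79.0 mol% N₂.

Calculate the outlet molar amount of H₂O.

Stoichiometric O₂ = 5 × 29.2 = 146 kmol/h; O₂ fed = 146 × 1.770 = 258.4 kmol/h.
N₂ fed = 258.4 × 79/21 = 972.2 kmol/h.
Fuel reacted = 0.815 × 29.2 → ξ = 23.8 kmol/h.
Outlet (n = n₀ + ν ξ):
  C₃H₈: 29.2 − 1(23.8) = 5.402
  O₂: 258.4 − 5(23.8) = 139.4
  N₂: 972.2 (inert)
  CO₂: 0 + 3(23.8) = 71.39
  H₂O: 0 + 4(23.8) = 95.19

95.2 kmol/h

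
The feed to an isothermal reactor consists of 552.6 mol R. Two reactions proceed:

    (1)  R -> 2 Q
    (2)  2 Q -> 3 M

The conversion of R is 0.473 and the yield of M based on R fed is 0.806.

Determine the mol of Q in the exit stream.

Conversion of R: R consumed = 1ξ₁ = 0.473 × 552.6 → ξ₁ = 261.4 mol.
Yield of M: 3ξ₂ / 552.6 = 0.806 → ξ₂ = 148.5 mol.
Outlet amounts (n = n₀ + Σ ν·ξ):
  R: 552.6 − 1(261.4) = 291.2
  Q: 0 + 2(261.4) − 2(148.5) = 225.8
  M: 0 + 3(148.5) = 445.4

226 mol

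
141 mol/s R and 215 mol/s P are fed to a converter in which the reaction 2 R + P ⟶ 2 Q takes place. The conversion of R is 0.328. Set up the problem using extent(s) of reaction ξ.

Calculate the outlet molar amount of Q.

R reacted = 0.328 × 141 = 46.25 mol/s; ν_R = −2, so ξ = 46.25/2 = 23.12 mol/s.
Outlet amounts (n = n₀ + ν ξ):
  R: 141 − 2(23.12) = 94.75
  P: 215 − 1(23.12) = 191.9
  Q: 0 + 2(23.12) = 46.25

46.2 mol/s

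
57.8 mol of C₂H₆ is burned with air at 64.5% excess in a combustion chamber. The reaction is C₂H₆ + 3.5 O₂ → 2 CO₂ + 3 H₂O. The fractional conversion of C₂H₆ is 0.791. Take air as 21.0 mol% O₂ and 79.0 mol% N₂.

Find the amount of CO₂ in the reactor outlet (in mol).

91.4 mol

Stoichiometric O₂ = 3.5 × 57.8 = 202.3 mol; O₂ fed = 202.3 × 1.645 = 332.8 mol.
N₂ fed = 332.8 × 79/21 = 1252 mol.
Fuel reacted = 0.791 × 57.8 → ξ = 45.72 mol.
Outlet (n = n₀ + ν ξ):
  C₂H₆: 57.8 − 1(45.72) = 12.08
  O₂: 332.8 − 3.5(45.72) = 172.8
  N₂: 1252 (inert)
  CO₂: 0 + 2(45.72) = 91.44
  H₂O: 0 + 3(45.72) = 137.2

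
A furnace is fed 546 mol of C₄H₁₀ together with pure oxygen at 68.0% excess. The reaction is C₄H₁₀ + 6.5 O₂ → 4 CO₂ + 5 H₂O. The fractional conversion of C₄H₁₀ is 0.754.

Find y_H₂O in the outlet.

Stoichiometric O₂ = 6.5 × 546 = 3549 mol; O₂ fed = 3549 × 1.680 = 5962 mol.
Fuel reacted = 0.754 × 546 → ξ = 411.7 mol.
Outlet (n = n₀ + ν ξ):
  C₄H₁₀: 546 − 1(411.7) = 134.3
  O₂: 5962 − 6.5(411.7) = 3286
  CO₂: 0 + 4(411.7) = 1647
  H₂O: 0 + 5(411.7) = 2058
Total out = 7126 mol; y_H₂O = 2058 / 7126 = 0.2889.

0.289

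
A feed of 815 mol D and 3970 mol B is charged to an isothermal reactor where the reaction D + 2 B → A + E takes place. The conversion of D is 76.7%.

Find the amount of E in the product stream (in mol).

D reacted = 0.767 × 815 = 625.1 mol; ν_D = −1, so ξ = 625.1/1 = 625.1 mol.
Outlet amounts (n = n₀ + ν ξ):
  D: 815 − 1(625.1) = 189.9
  B: 3970 − 2(625.1) = 2720
  A: 0 + 1(625.1) = 625.1
  E: 0 + 1(625.1) = 625.1

625 mol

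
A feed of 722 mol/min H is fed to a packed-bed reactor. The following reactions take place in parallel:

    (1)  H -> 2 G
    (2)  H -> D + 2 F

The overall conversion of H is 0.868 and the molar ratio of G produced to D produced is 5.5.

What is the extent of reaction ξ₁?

Conversion of H: H consumed = 0.868 × 722 = 626.7 mol/min = 1ξ₁ + 1ξ₂.
Selectivity: 2ξ₁ / (1ξ₂) = 5.5 → ξ₁ = 2.75 ξ₂.
Substitute: (1·2.75 + 1) ξ₂ = 626.7 → ξ₂ = 167.1 mol/min, ξ₁ = 459.6 mol/min.
Outlet amounts (n = n₀ + Σ ν·ξ):
  H: 722 − 1(459.6) − 1(167.1) = 95.3
  G: 0 + 2(459.6) = 919.2
  D: 0 + 1(167.1) = 167.1
  F: 0 + 2(167.1) = 334.2

ξ₁ = 460 mol/min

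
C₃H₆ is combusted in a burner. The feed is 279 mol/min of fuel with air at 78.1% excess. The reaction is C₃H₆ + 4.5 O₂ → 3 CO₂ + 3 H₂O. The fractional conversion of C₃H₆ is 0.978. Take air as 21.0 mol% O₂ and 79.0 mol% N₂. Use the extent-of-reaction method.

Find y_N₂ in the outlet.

Stoichiometric O₂ = 4.5 × 279 = 1256 mol/min; O₂ fed = 1256 × 1.781 = 2236 mol/min.
N₂ fed = 2236 × 79/21 = 8412 mol/min.
Fuel reacted = 0.978 × 279 → ξ = 272.9 mol/min.
Outlet (n = n₀ + ν ξ):
  C₃H₆: 279 − 1(272.9) = 6.138
  O₂: 2236 − 4.5(272.9) = 1008
  N₂: 8412 (inert)
  CO₂: 0 + 3(272.9) = 818.6
  H₂O: 0 + 3(272.9) = 818.6
Total out = 11060 mol/min; y_N₂ = 8412 / 11060 = 0.7603.

0.76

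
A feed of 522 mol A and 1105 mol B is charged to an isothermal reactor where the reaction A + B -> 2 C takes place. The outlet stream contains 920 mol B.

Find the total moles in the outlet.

For B: n = n₀ − 1ξ → 920 = 1105 − 1ξ, giving ξ = 185 mol.
Outlet amounts (n = n₀ + ν ξ):
  A: 522 − 1(185) = 337
  B: 1105 − 1(185) = 920
  C: 0 + 2(185) = 370
Total out = 337 + 920 + 370 = 1627 mol.

1630 mol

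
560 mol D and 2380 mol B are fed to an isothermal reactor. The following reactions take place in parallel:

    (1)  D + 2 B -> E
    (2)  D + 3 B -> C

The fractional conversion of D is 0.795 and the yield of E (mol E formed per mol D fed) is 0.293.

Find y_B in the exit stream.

Yield of E: 1ξ₁ / 560 = 0.293 → ξ₁ = 164.1 mol.
Conversion of D: 1ξ₁ + 1ξ₂ = 0.795 × 560 = 445.2 → ξ₂ = 281.1 mol.
Outlet amounts (n = n₀ + Σ ν·ξ):
  D: 560 − 1(164.1) − 1(281.1) = 114.8
  B: 2380 − 2(164.1) − 3(281.1) = 1208
  E: 0 + 1(164.1) = 164.1
  C: 0 + 1(281.1) = 281.1
Total out = 1768 mol; y_B = 1208 / 1768 = 0.6833.

0.683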